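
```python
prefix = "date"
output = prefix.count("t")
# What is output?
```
Trace:
  prefix='date'
  prefix='date', output=1

Final answer: 1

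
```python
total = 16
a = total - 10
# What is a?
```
Trace:
  total=16
  total=16, a=6

Final answer: 6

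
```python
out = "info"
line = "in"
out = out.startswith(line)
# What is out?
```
Trace:
  out='info'
  out='info', line='in'
  out=True, line='in'

Final answer: True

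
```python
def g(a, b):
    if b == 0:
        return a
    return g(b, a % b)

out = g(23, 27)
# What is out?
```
Call trace:
g(a=23, b=27)
  g(a=27, b=23)
    g(a=23, b=4)
      g(a=4, b=3)
        g(a=3, b=1)
          g(a=1, b=0)
          -> return 1
        -> return 1
      -> return 1
    -> return 1
  -> return 1
-> return 1

Final answer: 1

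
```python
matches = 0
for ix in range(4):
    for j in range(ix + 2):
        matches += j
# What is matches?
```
Trace:
  matches=0
  matches=0, ix=0, j=0
  matches=1, ix=0, j=1
  matches=1, ix=1, j=0
  matches=2, ix=1, j=1
  matches=4, ix=1, j=2
  matches=4, ix=2, j=0
  matches=5, ix=2, j=1
  matches=7, ix=2, j=2
  matches=10, ix=2, j=3
  matches=10, ix=3, j=0
  matches=11, ix=3, j=1
  matches=13, ix=3, j=2
  matches=16, ix=3, j=3
  matches=20, ix=3, j=4

Final answer: 20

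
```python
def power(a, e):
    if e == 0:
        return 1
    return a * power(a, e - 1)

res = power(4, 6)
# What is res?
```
Call trace:
power(a=4, e=6)
  power(a=4, e=5)
    power(a=4, e=4)
      power(a=4, e=3)
        power(a=4, e=2)
          power(a=4, e=1)
            power(a=4, e=0)
            -> return 1
          -> return 4
        -> return 16
      -> return 64
    -> return 256
  -> return 1024
-> return 4096

Final answer: 4096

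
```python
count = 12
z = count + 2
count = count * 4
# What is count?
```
Trace:
  count=12
  count=12, z=14
  count=48, z=14

Final answer: 48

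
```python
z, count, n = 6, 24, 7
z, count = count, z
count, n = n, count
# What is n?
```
Trace:
  z=6, count=24, n=7
  z=24, count=6, n=7
  z=24, count=7, n=6

Final answer: 6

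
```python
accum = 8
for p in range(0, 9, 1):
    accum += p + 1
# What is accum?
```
Trace:
  accum=8
  accum=9, p=0
  accum=11, p=1
  accum=14, p=2
  accum=18, p=3
  accum=23, p=4
  accum=29, p=5
  accum=36, p=6
  accum=44, p=7
  accum=53, p=8

Final answer: 53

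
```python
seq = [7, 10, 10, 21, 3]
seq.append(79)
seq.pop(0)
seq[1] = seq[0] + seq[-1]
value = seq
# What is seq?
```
Trace:
  seq=[7, 10, 10, 21, 3]
  seq=[7, 10, 10, 21, 3, 79]
  seq=[10, 10, 21, 3, 79]
  seq=[10, 89, 21, 3, 79]
  seq=[10, 89, 21, 3, 79], value=[10, 89, 21, 3, 79]

Final answer: [10, 89, 21, 3, 79]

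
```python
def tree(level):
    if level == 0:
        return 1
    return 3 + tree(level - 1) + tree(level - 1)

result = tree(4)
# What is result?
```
Call trace (a repeated sub-call is expanded the first time; later identical calls just restate its return value):
tree(level=4)
  tree(level=3)
    tree(level=2)
      tree(level=1)
        tree(level=0)
        -> return 1
        tree(level=0)
        -> return 1
      -> return 5
      tree(level=1) -> return 5  (same call as traced above)
    -> return 13
    tree(level=2) -> return 13  (same call as traced above)
  -> return 29
  tree(level=3) -> return 29  (same call as traced above)
-> return 61

Final answer: 61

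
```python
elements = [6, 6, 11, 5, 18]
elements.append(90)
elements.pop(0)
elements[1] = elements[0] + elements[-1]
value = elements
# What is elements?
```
Trace:
  elements=[6, 6, 11, 5, 18]
  elements=[6, 6, 11, 5, 18, 90]
  elements=[6, 11, 5, 18, 90]
  elements=[6, 96, 5, 18, 90]
  elements=[6, 96, 5, 18, 90], value=[6, 96, 5, 18, 90]

Final answer: [6, 96, 5, 18, 90]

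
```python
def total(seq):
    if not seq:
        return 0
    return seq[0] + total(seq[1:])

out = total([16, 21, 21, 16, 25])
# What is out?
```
Call trace:
total(seq=[16, 21, 21, 16, 25])
  total(seq=[21, 21, 16, 25])
    total(seq=[21, 16, 25])
      total(seq=[16, 25])
        total(seq=[25])
          total(seq=[])
          -> return 0
        -> return 25
      -> return 41
    -> return 62
  -> return 83
-> return 99

Final answer: 99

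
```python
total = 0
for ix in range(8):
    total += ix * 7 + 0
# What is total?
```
Trace:
  total=0
  total=0, ix=0
  total=7, ix=1
  total=21, ix=2
  total=42, ix=3
  total=70, ix=4
  total=105, ix=5
  total=147, ix=6
  total=196, ix=7

Final answer: 196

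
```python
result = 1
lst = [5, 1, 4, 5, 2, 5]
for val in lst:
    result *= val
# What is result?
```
Trace:
  result=1
  result=5, val=5
  result=5, val=1
  result=20, val=4
  result=100, val=5
  result=200, val=2
  result=1000, val=5

Final answer: 1000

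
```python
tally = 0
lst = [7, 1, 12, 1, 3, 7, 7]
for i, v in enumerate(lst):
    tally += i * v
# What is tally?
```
Trace:
  tally=0
  tally=0, i=0, v=7
  tally=1, i=1, v=1
  tally=25, i=2, v=12
  tally=28, i=3, v=1
  tally=40, i=4, v=3
  tally=75, i=5, v=7
  tally=117, i=6, v=7

Final answer: 117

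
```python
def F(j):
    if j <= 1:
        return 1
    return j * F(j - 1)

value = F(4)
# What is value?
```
Call trace:
F(j=4)
  F(j=3)
    F(j=2)
      F(j=1)
      -> return 1
    -> return 2
  -> return 6
-> return 24

Final answer: 24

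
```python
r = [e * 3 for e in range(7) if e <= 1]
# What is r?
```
Trace:
  e=0
  e=1
  e=2
  e=3
  e=4
  e=5
  e=6
  r=[0, 3]

Final answer: [0, 3]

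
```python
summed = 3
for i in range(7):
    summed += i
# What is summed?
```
Trace:
  summed=3
  summed=3, i=0
  summed=4, i=1
  summed=6, i=2
  summed=9, i=3
  summed=13, i=4
  summed=18, i=5
  summed=24, i=6

Final answer: 24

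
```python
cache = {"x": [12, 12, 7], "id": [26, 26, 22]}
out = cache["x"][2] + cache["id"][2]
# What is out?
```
Trace:
  cache={'x': [12, 12, 7], 'id': [26, 26, 22]}
  cache={'x': [12, 12, 7], 'id': [26, 26, 22]}, out=29

Final answer: 29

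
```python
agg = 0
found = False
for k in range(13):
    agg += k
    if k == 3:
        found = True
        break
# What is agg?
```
Trace:
  agg=0
  agg=0, found=False
  agg=0, found=False, k=0
  agg=1, found=False, k=1
  agg=3, found=False, k=2
  agg=6, found=True, k=3

Final answer: 6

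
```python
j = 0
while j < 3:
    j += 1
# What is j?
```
Trace:
  j=0
  j=1
  j=2
  j=3

Final answer: 3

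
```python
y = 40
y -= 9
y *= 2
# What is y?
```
Trace:
  y=40
  y=31
  y=62

Final answer: 62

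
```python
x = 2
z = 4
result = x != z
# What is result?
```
Trace:
  x=2
  x=2, z=4
  x=2, z=4, result=True

Final answer: True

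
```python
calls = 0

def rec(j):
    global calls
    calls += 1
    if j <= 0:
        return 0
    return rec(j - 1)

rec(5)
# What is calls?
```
Call trace:
rec(j=5)
  rec(j=4)
    rec(j=3)
      rec(j=2)
        rec(j=1)
          rec(j=0)
          -> return 0
        -> return 0
      -> return 0
    -> return 0
  -> return 0
-> return 0

calls is incremented once per call. rec is entered once for each j = 5, 4, 3, 2, 1, 0 (the j <= 0 call returns without recursing), i.e. 5 + 1 calls.
calls = 6

Final answer: 6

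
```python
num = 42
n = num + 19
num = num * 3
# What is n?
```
Trace:
  num=42
  num=42, n=61
  num=126, n=61

Final answer: 61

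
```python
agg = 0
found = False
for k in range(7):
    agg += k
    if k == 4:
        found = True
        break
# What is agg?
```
Trace:
  agg=0
  agg=0, found=False
  agg=0, found=False, k=0
  agg=1, found=False, k=1
  agg=3, found=False, k=2
  agg=6, found=False, k=3
  agg=10, found=True, k=4

Final answer: 10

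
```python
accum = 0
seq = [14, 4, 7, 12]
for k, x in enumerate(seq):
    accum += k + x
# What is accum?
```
Trace:
  accum=0
  accum=14, k=0, x=14
  accum=19, k=1, x=4
  accum=28, k=2, x=7
  accum=43, k=3, x=12

Final answer: 43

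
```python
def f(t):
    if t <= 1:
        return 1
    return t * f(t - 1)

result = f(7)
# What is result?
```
Call trace:
f(t=7)
  f(t=6)
    f(t=5)
      f(t=4)
        f(t=3)
          f(t=2)
            f(t=1)
            -> return 1
          -> return 2
        -> return 6
      -> return 24
    -> return 120
  -> return 720
-> return 5040

Final answer: 5040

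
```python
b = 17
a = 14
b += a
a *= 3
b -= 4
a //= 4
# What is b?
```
Trace:
  b=17
  b=17, a=14
  b=31, a=14
  b=31, a=42
  b=27, a=42
  b=27, a=10

Final answer: 27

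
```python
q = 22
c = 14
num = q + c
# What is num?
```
Trace:
  q=22
  q=22, c=14
  q=22, c=14, num=36

Final answer: 36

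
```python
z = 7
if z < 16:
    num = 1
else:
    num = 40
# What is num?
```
Trace:
  z=7
  z=7, num=1

Final answer: 1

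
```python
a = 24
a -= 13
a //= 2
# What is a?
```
Trace:
  a=24
  a=11
  a=5

Final answer: 5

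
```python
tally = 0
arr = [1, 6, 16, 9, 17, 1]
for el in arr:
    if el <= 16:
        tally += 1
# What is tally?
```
Trace:
  tally=0
  tally=1, el=1
  tally=2, el=6
  tally=3, el=16
  tally=4, el=9
  tally=4, el=17
  tally=5, el=1

Final answer: 5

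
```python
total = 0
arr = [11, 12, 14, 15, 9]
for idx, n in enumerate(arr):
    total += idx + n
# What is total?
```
Trace:
  total=0
  total=11, idx=0, n=11
  total=24, idx=1, n=12
  total=40, idx=2, n=14
  total=58, idx=3, n=15
  total=71, idx=4, n=9

Final answer: 71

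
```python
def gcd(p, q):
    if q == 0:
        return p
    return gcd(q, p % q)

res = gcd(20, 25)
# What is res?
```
Call trace:
gcd(p=20, q=25)
  gcd(p=25, q=20)
    gcd(p=20, q=5)
      gcd(p=5, q=0)
      -> return 5
    -> return 5
  -> return 5
-> return 5

Final answer: 5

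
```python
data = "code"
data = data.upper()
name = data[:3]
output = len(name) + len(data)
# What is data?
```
Trace:
  data='code'
  data='CODE'
  data='CODE', name='COD'
  data='CODE', name='COD', output=7

Final answer: 'CODE'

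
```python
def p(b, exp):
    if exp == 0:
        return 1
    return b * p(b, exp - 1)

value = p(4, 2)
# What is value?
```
Call trace:
p(b=4, exp=2)
  p(b=4, exp=1)
    p(b=4, exp=0)
    -> return 1
  -> return 4
-> return 16

Final answer: 16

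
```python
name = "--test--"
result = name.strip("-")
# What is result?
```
Trace:
  name='--test--'
  name='--test--', result='test'

Final answer: 'test'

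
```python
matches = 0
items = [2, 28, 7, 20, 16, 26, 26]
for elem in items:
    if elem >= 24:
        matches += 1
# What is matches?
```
Trace:
  matches=0
  matches=0, elem=2
  matches=1, elem=28
  matches=1, elem=7
  matches=1, elem=20
  matches=1, elem=16
  matches=2, elem=26
  matches=3, elem=26

Final answer: 3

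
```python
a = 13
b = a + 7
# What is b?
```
Trace:
  a=13
  a=13, b=20

Final answer: 20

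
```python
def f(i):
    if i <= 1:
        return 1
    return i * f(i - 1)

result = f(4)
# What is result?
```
Call trace:
f(i=4)
  f(i=3)
    f(i=2)
      f(i=1)
      -> return 1
    -> return 2
  -> return 6
-> return 24

Final answer: 24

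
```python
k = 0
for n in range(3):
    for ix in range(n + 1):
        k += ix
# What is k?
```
Trace:
  k=0
  k=0, n=0, ix=0
  k=0, n=1, ix=0
  k=1, n=1, ix=1
  k=1, n=2, ix=0
  k=2, n=2, ix=1
  k=4, n=2, ix=2

Final answer: 4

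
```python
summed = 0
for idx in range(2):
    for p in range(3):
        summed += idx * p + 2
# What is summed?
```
Trace:
  summed=0
  summed=2, idx=0, p=0
  summed=4, idx=0, p=1
  summed=6, idx=0, p=2
  summed=8, idx=1, p=0
  summed=11, idx=1, p=1
  summed=15, idx=1, p=2

Final answer: 15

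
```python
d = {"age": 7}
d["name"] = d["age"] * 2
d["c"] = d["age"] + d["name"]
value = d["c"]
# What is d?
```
Trace:
  d={'age': 7}
  d={'age': 7, 'name': 14}
  d={'age': 7, 'name': 14, 'c': 21}
  d={'age': 7, 'name': 14, 'c': 21}, value=21

Final answer: {'age': 7, 'name': 14, 'c': 21}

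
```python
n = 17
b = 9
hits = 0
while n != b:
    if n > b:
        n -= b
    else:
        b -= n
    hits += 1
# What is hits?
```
Trace:
  n=17
  n=17, b=9
  n=17, b=9, hits=0
  n=8, b=9, hits=1
  n=8, b=1, hits=2
  n=7, b=1, hits=3
  n=6, b=1, hits=4
  n=5, b=1, hits=5
  n=4, b=1, hits=6
  n=3, b=1, hits=7
  n=2, b=1, hits=8
  n=1, b=1, hits=9

Final answer: 9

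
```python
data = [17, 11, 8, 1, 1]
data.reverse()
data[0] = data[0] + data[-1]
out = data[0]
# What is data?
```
Trace:
  data=[17, 11, 8, 1, 1]
  data=[1, 1, 8, 11, 17]
  data=[18, 1, 8, 11, 17]
  data=[18, 1, 8, 11, 17], out=18

Final answer: [18, 1, 8, 11, 17]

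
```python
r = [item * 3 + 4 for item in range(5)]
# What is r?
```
Trace:
  item=0
  item=1
  item=2
  item=3
  item=4
  r=[4, 7, 10, 13, 16]

Final answer: [4, 7, 10, 13, 16]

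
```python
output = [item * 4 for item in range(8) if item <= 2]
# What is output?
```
Trace:
  item=0
  item=1
  item=2
  item=3
  item=4
  item=5
  item=6
  item=7
  output=[0, 4, 8]

Final answer: [0, 4, 8]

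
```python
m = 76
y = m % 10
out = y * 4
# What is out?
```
Trace:
  m=76
  m=76, y=6
  m=76, y=6, out=24

Final answer: 24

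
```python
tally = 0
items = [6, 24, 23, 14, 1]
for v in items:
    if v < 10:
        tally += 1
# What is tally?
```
Trace:
  tally=0
  tally=1, v=6
  tally=1, v=24
  tally=1, v=23
  tally=1, v=14
  tally=2, v=1

Final answer: 2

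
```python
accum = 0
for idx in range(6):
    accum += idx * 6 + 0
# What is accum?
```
Trace:
  accum=0
  accum=0, idx=0
  accum=6, idx=1
  accum=18, idx=2
  accum=36, idx=3
  accum=60, idx=4
  accum=90, idx=5

Final answer: 90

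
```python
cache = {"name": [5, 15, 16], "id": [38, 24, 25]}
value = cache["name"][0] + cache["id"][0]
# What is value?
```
Trace:
  cache={'name': [5, 15, 16], 'id': [38, 24, 25]}
  cache={'name': [5, 15, 16], 'id': [38, 24, 25]}, value=43

Final answer: 43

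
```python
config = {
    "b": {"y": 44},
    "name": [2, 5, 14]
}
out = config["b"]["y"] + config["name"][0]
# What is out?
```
Trace:
  config={'b': {'y': 44}, 'name': [2, 5, 14]}
  config={'b': {'y': 44}, 'name': [2, 5, 14]}, out=46

Final answer: 46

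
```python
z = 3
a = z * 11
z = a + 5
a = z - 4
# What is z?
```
Trace:
  z=3
  z=3, a=33
  z=38, a=33
  z=38, a=34

Final answer: 38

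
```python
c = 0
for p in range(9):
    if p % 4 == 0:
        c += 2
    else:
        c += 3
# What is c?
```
Trace:
  c=0
  c=2, p=0
  c=5, p=1
  c=8, p=2
  c=11, p=3
  c=13, p=4
  c=16, p=5
  c=19, p=6
  c=22, p=7
  c=24, p=8

Final answer: 24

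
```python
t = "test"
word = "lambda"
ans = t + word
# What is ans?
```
Trace:
  t='test'
  t='test', word='lambda'
  t='test', word='lambda', ans='testlambda'

Final answer: 'testlambda'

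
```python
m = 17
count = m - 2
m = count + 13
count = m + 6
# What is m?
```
Trace:
  m=17
  m=17, count=15
  m=28, count=15
  m=28, count=34

Final answer: 28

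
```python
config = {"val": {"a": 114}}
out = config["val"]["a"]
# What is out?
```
Trace:
  config={'val': {'a': 114}}
  config={'val': {'a': 114}}, out=114

Final answer: 114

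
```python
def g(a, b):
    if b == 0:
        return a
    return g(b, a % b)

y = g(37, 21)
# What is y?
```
Call trace:
g(a=37, b=21)
  g(a=21, b=16)
    g(a=16, b=5)
      g(a=5, b=1)
        g(a=1, b=0)
        -> return 1
      -> return 1
    -> return 1
  -> return 1
-> return 1

Final answer: 1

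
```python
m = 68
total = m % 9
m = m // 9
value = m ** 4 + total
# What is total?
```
Trace:
  m=68
  m=68, total=5
  m=7, total=5
  m=7, total=5, value=2406

Final answer: 5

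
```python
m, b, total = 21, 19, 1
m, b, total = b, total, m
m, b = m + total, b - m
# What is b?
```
Trace:
  m=21, b=19, total=1
  m=19, b=1, total=21
  m=40, b=-18, total=21

Final answer: -18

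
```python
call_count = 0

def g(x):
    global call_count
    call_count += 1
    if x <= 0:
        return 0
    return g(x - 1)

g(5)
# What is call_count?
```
Call trace:
g(x=5)
  g(x=4)
    g(x=3)
      g(x=2)
        g(x=1)
          g(x=0)
          -> return 0
        -> return 0
      -> return 0
    -> return 0
  -> return 0
-> return 0

call_count is incremented once per call. g is entered once for each x = 5, 4, 3, 2, 1, 0 (the x <= 0 call returns without recursing), i.e. 5 + 1 calls.
call_count = 6

Final answer: 6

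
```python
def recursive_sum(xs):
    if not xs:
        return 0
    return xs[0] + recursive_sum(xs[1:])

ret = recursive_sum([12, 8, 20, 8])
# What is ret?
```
Call trace:
recursive_sum(xs=[12, 8, 20, 8])
  recursive_sum(xs=[8, 20, 8])
    recursive_sum(xs=[20, 8])
      recursive_sum(xs=[8])
        recursive_sum(xs=[])
        -> return 0
      -> return 8
    -> return 28
  -> return 36
-> return 48

Final answer: 48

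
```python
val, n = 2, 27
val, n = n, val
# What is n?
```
Trace:
  val=2, n=27
  val=27, n=2

Final answer: 2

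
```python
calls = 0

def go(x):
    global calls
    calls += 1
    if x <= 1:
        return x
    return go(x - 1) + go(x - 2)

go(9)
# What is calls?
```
Call trace (a repeated sub-call is expanded the first time; later identical calls just restate its return value):
go(x=9)
  go(x=8)
    go(x=7)
      go(x=6)
        go(x=5)
          go(x=4)
            go(x=3)
              go(x=2)
                go(x=1)
                -> return 1
                go(x=0)
                -> return 0
              -> return 1
              go(x=1)
              -> return 1
            -> return 2
            go(x=2) -> return 1  (same call as traced above)
          -> return 3
          go(x=3) -> return 2  (same call as traced above)
        -> return 5
        go(x=4) -> return 3  (same call as traced above)
      -> return 8
      go(x=5) -> return 5  (same call as traced above)
    -> return 13
    go(x=6) -> return 8  (same call as traced above)
  -> return 21
  go(x=7) -> return 13  (same call as traced above)
-> return 34

calls is incremented once per call, so count the calls in each subtree. Let C(x) = number of calls made by go(x).
C(0) = C(1) = 1 (base case, no recursion); C(x) = 1 + C(x - 1) + C(x - 2) otherwise.
C(2) = 1 + C(1) + C(0) = 1 + 1 + 1 = 3
C(3) = 1 + C(2) + C(1) = 1 + 3 + 1 = 5
C(4) = 1 + C(3) + C(2) = 1 + 5 + 3 = 9
C(5) = 1 + C(4) + C(3) = 1 + 9 + 5 = 15
C(6) = 1 + C(5) + C(4) = 1 + 15 + 9 = 25
C(7) = 1 + C(6) + C(5) = 1 + 25 + 15 = 41
C(8) = 1 + C(7) + C(6) = 1 + 41 + 25 = 67
C(9) = 1 + C(8) + C(7) = 1 + 67 + 41 = 109
calls = C(9) = 109

Final answer: 109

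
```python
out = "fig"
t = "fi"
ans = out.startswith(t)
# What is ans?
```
Trace:
  out='fig'
  out='fig', t='fi'
  out='fig', t='fi', ans=True

Final answer: True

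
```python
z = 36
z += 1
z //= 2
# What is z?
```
Trace:
  z=36
  z=37
  z=18

Final answer: 18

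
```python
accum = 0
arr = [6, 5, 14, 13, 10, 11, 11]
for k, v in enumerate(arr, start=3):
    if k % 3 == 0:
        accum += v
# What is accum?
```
Trace:
  accum=0
  accum=6, k=3, v=6
  accum=6, k=4, v=5
  accum=6, k=5, v=14
  accum=19, k=6, v=13
  accum=19, k=7, v=10
  accum=19, k=8, v=11
  accum=30, k=9, v=11

Final answer: 30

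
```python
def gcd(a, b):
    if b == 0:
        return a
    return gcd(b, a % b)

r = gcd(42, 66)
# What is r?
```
Call trace:
gcd(a=42, b=66)
  gcd(a=66, b=42)
    gcd(a=42, b=24)
      gcd(a=24, b=18)
        gcd(a=18, b=6)
          gcd(a=6, b=0)
          -> return 6
        -> return 6
      -> return 6
    -> return 6
  -> return 6
-> return 6

Final answer: 6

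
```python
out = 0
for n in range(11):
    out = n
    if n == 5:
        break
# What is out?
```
Trace:
  out=0
  out=0, n=0
  out=1, n=1
  out=2, n=2
  out=3, n=3
  out=4, n=4
  out=5, n=5

Final answer: 5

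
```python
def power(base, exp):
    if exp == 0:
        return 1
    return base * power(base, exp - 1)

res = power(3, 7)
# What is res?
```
Call trace:
power(base=3, exp=7)
  power(base=3, exp=6)
    power(base=3, exp=5)
      power(base=3, exp=4)
        power(base=3, exp=3)
          power(base=3, exp=2)
            power(base=3, exp=1)
              power(base=3, exp=0)
              -> return 1
            -> return 3
          -> return 9
        -> return 27
      -> return 81
    -> return 243
  -> return 729
-> return 2187

Final answer: 2187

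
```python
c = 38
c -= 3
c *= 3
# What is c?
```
Trace:
  c=38
  c=35
  c=105

Final answer: 105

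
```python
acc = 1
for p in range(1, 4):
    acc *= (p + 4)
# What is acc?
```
Trace:
  acc=1
  acc=5, p=1
  acc=30, p=2
  acc=210, p=3

Final answer: 210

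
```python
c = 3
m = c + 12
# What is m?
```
Trace:
  c=3
  c=3, m=15

Final answer: 15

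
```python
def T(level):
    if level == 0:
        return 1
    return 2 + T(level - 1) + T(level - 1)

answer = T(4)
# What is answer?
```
Call trace (a repeated sub-call is expanded the first time; later identical calls just restate its return value):
T(level=4)
  T(level=3)
    T(level=2)
      T(level=1)
        T(level=0)
        -> return 1
        T(level=0)
        -> return 1
      -> return 4
      T(level=1) -> return 4  (same call as traced above)
    -> return 10
    T(level=2) -> return 10  (same call as traced above)
  -> return 22
  T(level=3) -> return 22  (same call as traced above)
-> return 46

Final answer: 46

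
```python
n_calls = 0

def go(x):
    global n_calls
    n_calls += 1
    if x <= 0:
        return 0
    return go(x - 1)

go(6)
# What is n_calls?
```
Call trace:
go(x=6)
  go(x=5)
    go(x=4)
      go(x=3)
        go(x=2)
          go(x=1)
            go(x=0)
            -> return 0
          -> return 0
        -> return 0
      -> return 0
    -> return 0
  -> return 0
-> return 0

n_calls is incremented once per call. go is entered once for each x = 6, 5, 4, 3, 2, 1, 0 (the x <= 0 call returns without recursing), i.e. 6 + 1 calls.
n_calls = 7

Final answer: 7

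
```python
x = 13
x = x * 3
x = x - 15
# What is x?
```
Trace:
  x=13
  x=39
  x=24

Final answer: 24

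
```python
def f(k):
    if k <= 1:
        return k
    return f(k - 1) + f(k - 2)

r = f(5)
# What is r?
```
Call trace (a repeated sub-call is expanded the first time; later identical calls just restate its return value):
f(k=5)
  f(k=4)
    f(k=3)
      f(k=2)
        f(k=1)
        -> return 1
        f(k=0)
        -> return 0
      -> return 1
      f(k=1)
      -> return 1
    -> return 2
    f(k=2) -> return 1  (same call as traced above)
  -> return 3
  f(k=3) -> return 2  (same call as traced above)
-> return 5

Final answer: 5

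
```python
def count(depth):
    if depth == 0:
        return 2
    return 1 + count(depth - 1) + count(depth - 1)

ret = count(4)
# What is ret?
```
Call trace (a repeated sub-call is expanded the first time; later identical calls just restate its return value):
count(depth=4)
  count(depth=3)
    count(depth=2)
      count(depth=1)
        count(depth=0)
        -> return 2
        count(depth=0)
        -> return 2
      -> return 5
      count(depth=1) -> return 5  (same call as traced above)
    -> return 11
    count(depth=2) -> return 11  (same call as traced above)
  -> return 23
  count(depth=3) -> return 23  (same call as traced above)
-> return 47

Final answer: 47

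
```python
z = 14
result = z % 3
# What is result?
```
Trace:
  z=14
  z=14, result=2

Final answer: 2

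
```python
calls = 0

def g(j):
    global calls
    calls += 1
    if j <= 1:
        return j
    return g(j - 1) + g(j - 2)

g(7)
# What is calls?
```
Call trace (a repeated sub-call is expanded the first time; later identical calls just restate its return value):
g(j=7)
  g(j=6)
    g(j=5)
      g(j=4)
        g(j=3)
          g(j=2)
            g(j=1)
            -> return 1
            g(j=0)
            -> return 0
          -> return 1
          g(j=1)
          -> return 1
        -> return 2
        g(j=2) -> return 1  (same call as traced above)
      -> return 3
      g(j=3) -> return 2  (same call as traced above)
    -> return 5
    g(j=4) -> return 3  (same call as traced above)
  -> return 8
  g(j=5) -> return 5  (same call as traced above)
-> return 13

calls is incremented once per call, so count the calls in each subtree. Let C(j) = number of calls made by g(j).
C(0) = C(1) = 1 (base case, no recursion); C(j) = 1 + C(j - 1) + C(j - 2) otherwise.
C(2) = 1 + C(1) + C(0) = 1 + 1 + 1 = 3
C(3) = 1 + C(2) + C(1) = 1 + 3 + 1 = 5
C(4) = 1 + C(3) + C(2) = 1 + 5 + 3 = 9
C(5) = 1 + C(4) + C(3) = 1 + 9 + 5 = 15
C(6) = 1 + C(5) + C(4) = 1 + 15 + 9 = 25
C(7) = 1 + C(6) + C(5) = 1 + 25 + 15 = 41
calls = C(7) = 41

Final answer: 41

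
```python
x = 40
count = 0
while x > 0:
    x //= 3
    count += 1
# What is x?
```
Trace:
  x=40
  x=40, count=0
  x=13, count=1
  x=4, count=2
  x=1, count=3
  x=0, count=4

Final answer: 0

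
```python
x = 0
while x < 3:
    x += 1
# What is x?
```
Trace:
  x=0
  x=1
  x=2
  x=3

Final answer: 3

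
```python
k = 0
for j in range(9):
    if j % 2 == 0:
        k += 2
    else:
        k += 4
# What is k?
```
Trace:
  k=0
  k=2, j=0
  k=6, j=1
  k=8, j=2
  k=12, j=3
  k=14, j=4
  k=18, j=5
  k=20, j=6
  k=24, j=7
  k=26, j=8

Final answer: 26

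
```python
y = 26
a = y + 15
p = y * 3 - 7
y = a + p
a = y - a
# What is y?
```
Trace:
  y=26
  y=26, a=41
  y=26, a=41, p=71
  y=112, a=41, p=71
  y=112, a=71, p=71

Final answer: 112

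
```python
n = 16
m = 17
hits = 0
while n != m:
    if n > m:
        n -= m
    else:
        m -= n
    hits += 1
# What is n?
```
Trace:
  n=16
  n=16, m=17
  n=16, m=17, hits=0
  n=16, m=1, hits=1
  n=15, m=1, hits=2
  n=14, m=1, hits=3
  n=13, m=1, hits=4
  n=12, m=1, hits=5
  n=11, m=1, hits=6
  n=10, m=1, hits=7
  n=9, m=1, hits=8
  n=8, m=1, hits=9
  n=7, m=1, hits=10
  n=6, m=1, hits=11
  n=5, m=1, hits=12
  n=4, m=1, hits=13
  n=3, m=1, hits=14
  n=2, m=1, hits=15
  n=1, m=1, hits=16

Final answer: 1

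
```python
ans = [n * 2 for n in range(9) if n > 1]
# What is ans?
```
Trace:
  n=0
  n=1
  n=2
  n=3
  n=4
  n=5
  n=6
  n=7
  n=8
  ans=[4, 6, 8, 10, 12, 14, 16]

Final answer: [4, 6, 8, 10, 12, 14, 16]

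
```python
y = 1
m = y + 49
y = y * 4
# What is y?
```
Trace:
  y=1
  y=1, m=50
  y=4, m=50

Final answer: 4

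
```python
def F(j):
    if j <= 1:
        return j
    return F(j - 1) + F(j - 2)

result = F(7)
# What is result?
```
Call trace (a repeated sub-call is expanded the first time; later identical calls just restate its return value):
F(j=7)
  F(j=6)
    F(j=5)
      F(j=4)
        F(j=3)
          F(j=2)
            F(j=1)
            -> return 1
            F(j=0)
            -> return 0
          -> return 1
          F(j=1)
          -> return 1
        -> return 2
        F(j=2) -> return 1  (same call as traced above)
      -> return 3
      F(j=3) -> return 2  (same call as traced above)
    -> return 5
    F(j=4) -> return 3  (same call as traced above)
  -> return 8
  F(j=5) -> return 5  (same call as traced above)
-> return 13

Final answer: 13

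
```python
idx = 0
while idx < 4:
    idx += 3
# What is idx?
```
Trace:
  idx=0
  idx=3
  idx=6

Final answer: 6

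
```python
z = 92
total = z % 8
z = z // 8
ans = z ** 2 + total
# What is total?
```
Trace:
  z=92
  z=92, total=4
  z=11, total=4
  z=11, total=4, ans=125

Final answer: 4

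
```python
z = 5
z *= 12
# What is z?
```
Trace:
  z=5
  z=60

Final answer: 60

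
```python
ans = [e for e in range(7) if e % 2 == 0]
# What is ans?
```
Trace:
  e=0
  e=1
  e=2
  e=3
  e=4
  e=5
  e=6
  ans=[0, 2, 4, 6]

Final answer: [0, 2, 4, 6]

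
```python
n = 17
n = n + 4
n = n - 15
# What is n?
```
Trace:
  n=17
  n=21
  n=6

Final answer: 6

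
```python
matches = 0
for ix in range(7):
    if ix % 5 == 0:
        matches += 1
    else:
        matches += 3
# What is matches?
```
Trace:
  matches=0
  matches=1, ix=0
  matches=4, ix=1
  matches=7, ix=2
  matches=10, ix=3
  matches=13, ix=4
  matches=14, ix=5
  matches=17, ix=6

Final answer: 17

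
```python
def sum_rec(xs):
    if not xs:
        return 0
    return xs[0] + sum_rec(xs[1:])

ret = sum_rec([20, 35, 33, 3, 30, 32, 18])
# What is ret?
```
Call trace:
sum_rec(xs=[20, 35, 33, 3, 30, 32, 18])
  sum_rec(xs=[35, 33, 3, 30, 32, 18])
    sum_rec(xs=[33, 3, 30, 32, 18])
      sum_rec(xs=[3, 30, 32, 18])
        sum_rec(xs=[30, 32, 18])
          sum_rec(xs=[32, 18])
            sum_rec(xs=[18])
              sum_rec(xs=[])
              -> return 0
            -> return 18
          -> return 50
        -> return 80
      -> return 83
    -> return 116
  -> return 151
-> return 171

Final answer: 171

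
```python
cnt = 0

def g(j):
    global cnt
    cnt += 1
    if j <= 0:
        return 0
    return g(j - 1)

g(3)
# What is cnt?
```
Call trace:
g(j=3)
  g(j=2)
    g(j=1)
      g(j=0)
      -> return 0
    -> return 0
  -> return 0
-> return 0

cnt is incremented once per call. g is entered once for each j = 3, 2, 1, 0 (the j <= 0 call returns without recursing), i.e. 3 + 1 calls.
cnt = 4

Final answer: 4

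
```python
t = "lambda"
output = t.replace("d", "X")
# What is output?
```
Trace:
  t='lambda'
  t='lambda', output='lambXa'

Final answer: 'lambXa'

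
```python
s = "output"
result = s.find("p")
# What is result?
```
Trace:
  s='output'
  s='output', result=3

Final answer: 3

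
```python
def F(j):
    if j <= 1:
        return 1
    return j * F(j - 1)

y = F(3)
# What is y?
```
Call trace:
F(j=3)
  F(j=2)
    F(j=1)
    -> return 1
  -> return 2
-> return 6

Final answer: 6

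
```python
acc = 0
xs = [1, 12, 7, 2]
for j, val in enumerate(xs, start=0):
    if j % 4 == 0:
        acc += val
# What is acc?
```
Trace:
  acc=0
  acc=1, j=0, val=1
  acc=1, j=1, val=12
  acc=1, j=2, val=7
  acc=1, j=3, val=2

Final answer: 1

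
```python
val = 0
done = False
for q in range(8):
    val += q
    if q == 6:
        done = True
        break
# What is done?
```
Trace:
  val=0
  val=0, done=False
  val=0, done=False, q=0
  val=1, done=False, q=1
  val=3, done=False, q=2
  val=6, done=False, q=3
  val=10, done=False, q=4
  val=15, done=False, q=5
  val=21, done=True, q=6

Final answer: True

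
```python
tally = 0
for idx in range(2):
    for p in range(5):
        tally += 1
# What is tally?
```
Trace:
  tally=0
  tally=1, idx=0, p=0
  tally=2, idx=0, p=1
  tally=3, idx=0, p=2
  tally=4, idx=0, p=3
  tally=5, idx=0, p=4
  tally=6, idx=1, p=0
  tally=7, idx=1, p=1
  tally=8, idx=1, p=2
  tally=9, idx=1, p=3
  tally=10, idx=1, p=4

Final answer: 10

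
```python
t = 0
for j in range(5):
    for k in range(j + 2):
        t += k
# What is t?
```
Trace:
  t=0
  t=0, j=0, k=0
  t=1, j=0, k=1
  t=1, j=1, k=0
  t=2, j=1, k=1
  t=4, j=1, k=2
  t=4, j=2, k=0
  t=5, j=2, k=1
  t=7, j=2, k=2
  t=10, j=2, k=3
  t=10, j=3, k=0
  t=11, j=3, k=1
  t=13, j=3, k=2
  t=16, j=3, k=3
  t=20, j=3, k=4
  t=20, j=4, k=0
  t=21, j=4, k=1
  t=23, j=4, k=2
  t=26, j=4, k=3
  t=30, j=4, k=4
  t=35, j=4, k=5

Final answer: 35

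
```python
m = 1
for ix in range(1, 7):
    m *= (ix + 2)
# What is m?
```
Trace:
  m=1
  m=3, ix=1
  m=12, ix=2
  m=60, ix=3
  m=360, ix=4
  m=2520, ix=5
  m=20160, ix=6

Final answer: 20160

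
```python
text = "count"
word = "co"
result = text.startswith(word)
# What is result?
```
Trace:
  text='count'
  text='count', word='co'
  text='count', word='co', result=True

Final answer: True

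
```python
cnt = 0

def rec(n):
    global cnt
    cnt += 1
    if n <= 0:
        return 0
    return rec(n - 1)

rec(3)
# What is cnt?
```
Call trace:
rec(n=3)
  rec(n=2)
    rec(n=1)
      rec(n=0)
      -> return 0
    -> return 0
  -> return 0
-> return 0

cnt is incremented once per call. rec is entered once for each n = 3, 2, 1, 0 (the n <= 0 call returns without recursing), i.e. 3 + 1 calls.
cnt = 4

Final answer: 4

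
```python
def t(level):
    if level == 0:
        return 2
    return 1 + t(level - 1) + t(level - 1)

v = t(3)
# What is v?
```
Call trace (a repeated sub-call is expanded the first time; later identical calls just restate its return value):
t(level=3)
  t(level=2)
    t(level=1)
      t(level=0)
      -> return 2
      t(level=0)
      -> return 2
    -> return 5
    t(level=1) -> return 5  (same call as traced above)
  -> return 11
  t(level=2) -> return 11  (same call as traced above)
-> return 23

Final answer: 23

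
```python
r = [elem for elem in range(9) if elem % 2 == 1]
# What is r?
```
Trace:
  elem=0
  elem=1
  elem=2
  elem=3
  elem=4
  elem=5
  elem=6
  elem=7
  elem=8
  r=[1, 3, 5, 7]

Final answer: [1, 3, 5, 7]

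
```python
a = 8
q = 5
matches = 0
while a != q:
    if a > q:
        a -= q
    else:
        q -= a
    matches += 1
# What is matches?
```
Trace:
  a=8
  a=8, q=5
  a=8, q=5, matches=0
  a=3, q=5, matches=1
  a=3, q=2, matches=2
  a=1, q=2, matches=3
  a=1, q=1, matches=4

Final answer: 4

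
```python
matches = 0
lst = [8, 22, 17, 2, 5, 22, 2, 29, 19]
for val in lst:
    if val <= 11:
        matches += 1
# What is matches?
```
Trace:
  matches=0
  matches=1, val=8
  matches=1, val=22
  matches=1, val=17
  matches=2, val=2
  matches=3, val=5
  matches=3, val=22
  matches=4, val=2
  matches=4, val=29
  matches=4, val=19

Final answer: 4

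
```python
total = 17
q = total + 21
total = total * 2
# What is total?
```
Trace:
  total=17
  total=17, q=38
  total=34, q=38

Final answer: 34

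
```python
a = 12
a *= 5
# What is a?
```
Trace:
  a=12
  a=60

Final answer: 60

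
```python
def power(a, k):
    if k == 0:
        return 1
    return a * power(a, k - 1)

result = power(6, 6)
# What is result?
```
Call trace:
power(a=6, k=6)
  power(a=6, k=5)
    power(a=6, k=4)
      power(a=6, k=3)
        power(a=6, k=2)
          power(a=6, k=1)
            power(a=6, k=0)
            -> return 1
          -> return 6
        -> return 36
      -> return 216
    -> return 1296
  -> return 7776
-> return 46656

Final answer: 46656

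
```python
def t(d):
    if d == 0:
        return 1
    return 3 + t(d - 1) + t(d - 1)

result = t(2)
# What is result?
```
Call trace (a repeated sub-call is expanded the first time; later identical calls just restate its return value):
t(d=2)
  t(d=1)
    t(d=0)
    -> return 1
    t(d=0)
    -> return 1
  -> return 5
  t(d=1) -> return 5  (same call as traced above)
-> return 13

Final answer: 13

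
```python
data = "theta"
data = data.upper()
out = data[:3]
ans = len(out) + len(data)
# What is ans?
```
Trace:
  data='theta'
  data='THETA'
  data='THETA', out='THE'
  data='THETA', out='THE', ans=8

Final answer: 8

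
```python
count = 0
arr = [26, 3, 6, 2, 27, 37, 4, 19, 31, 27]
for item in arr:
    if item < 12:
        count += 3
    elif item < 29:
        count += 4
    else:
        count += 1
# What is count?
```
Trace:
  count=0
  count=4, item=26
  count=7, item=3
  count=10, item=6
  count=13, item=2
  count=17, item=27
  count=18, item=37
  count=21, item=4
  count=25, item=19
  count=26, item=31
  count=30, item=27

Final answer: 30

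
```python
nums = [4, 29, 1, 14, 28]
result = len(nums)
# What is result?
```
Trace:
  nums=[4, 29, 1, 14, 28]
  nums=[4, 29, 1, 14, 28], result=5

Final answer: 5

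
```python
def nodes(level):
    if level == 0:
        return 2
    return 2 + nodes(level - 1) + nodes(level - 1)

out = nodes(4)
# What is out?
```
Call trace (a repeated sub-call is expanded the first time; later identical calls just restate its return value):
nodes(level=4)
  nodes(level=3)
    nodes(level=2)
      nodes(level=1)
        nodes(level=0)
        -> return 2
        nodes(level=0)
        -> return 2
      -> return 6
      nodes(level=1) -> return 6  (same call as traced above)
    -> return 14
    nodes(level=2) -> return 14  (same call as traced above)
  -> return 30
  nodes(level=3) -> return 30  (same call as traced above)
-> return 62

Final answer: 62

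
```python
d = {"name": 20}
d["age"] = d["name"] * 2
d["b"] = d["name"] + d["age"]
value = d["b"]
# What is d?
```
Trace:
  d={'name': 20}
  d={'name': 20, 'age': 40}
  d={'name': 20, 'age': 40, 'b': 60}
  d={'name': 20, 'age': 40, 'b': 60}, value=60

Final answer: {'name': 20, 'age': 40, 'b': 60}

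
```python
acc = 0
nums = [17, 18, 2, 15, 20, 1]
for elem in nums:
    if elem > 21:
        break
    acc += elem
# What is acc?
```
Trace:
  acc=0
  acc=17, elem=17
  acc=35, elem=18
  acc=37, elem=2
  acc=52, elem=15
  acc=72, elem=20
  acc=73, elem=1

Final answer: 73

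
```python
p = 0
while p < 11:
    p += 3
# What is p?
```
Trace:
  p=0
  p=3
  p=6
  p=9
  p=12

Final answer: 12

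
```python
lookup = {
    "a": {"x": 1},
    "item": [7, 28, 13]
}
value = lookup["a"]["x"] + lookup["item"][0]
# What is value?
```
Trace:
  lookup={'a': {'x': 1}, 'item': [7, 28, 13]}
  lookup={'a': {'x': 1}, 'item': [7, 28, 13]}, value=8

Final answer: 8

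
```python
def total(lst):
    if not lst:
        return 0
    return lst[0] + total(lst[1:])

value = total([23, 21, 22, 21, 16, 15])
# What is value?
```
Call trace:
total(lst=[23, 21, 22, 21, 16, 15])
  total(lst=[21, 22, 21, 16, 15])
    total(lst=[22, 21, 16, 15])
      total(lst=[21, 16, 15])
        total(lst=[16, 15])
          total(lst=[15])
            total(lst=[])
            -> return 0
          -> return 15
        -> return 31
      -> return 52
    -> return 74
  -> return 95
-> return 118

Final answer: 118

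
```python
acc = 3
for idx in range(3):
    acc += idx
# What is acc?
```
Trace:
  acc=3
  acc=3, idx=0
  acc=4, idx=1
  acc=6, idx=2

Final answer: 6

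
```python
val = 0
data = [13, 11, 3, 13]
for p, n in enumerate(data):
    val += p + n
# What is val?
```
Trace:
  val=0
  val=13, p=0, n=13
  val=25, p=1, n=11
  val=30, p=2, n=3
  val=46, p=3, n=13

Final answer: 46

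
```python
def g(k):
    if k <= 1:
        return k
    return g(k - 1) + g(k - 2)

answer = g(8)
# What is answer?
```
Call trace (a repeated sub-call is expanded the first time; later identical calls just restate its return value):
g(k=8)
  g(k=7)
    g(k=6)
      g(k=5)
        g(k=4)
          g(k=3)
            g(k=2)
              g(k=1)
              -> return 1
              g(k=0)
              -> return 0
            -> return 1
            g(k=1)
            -> return 1
          -> return 2
          g(k=2) -> return 1  (same call as traced above)
        -> return 3
        g(k=3) -> return 2  (same call as traced above)
      -> return 5
      g(k=4) -> return 3  (same call as traced above)
    -> return 8
    g(k=5) -> return 5  (same call as traced above)
  -> return 13
  g(k=6) -> return 8  (same call as traced above)
-> return 21

Final answer: 21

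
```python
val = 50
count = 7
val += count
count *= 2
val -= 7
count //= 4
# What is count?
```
Trace:
  val=50
  val=50, count=7
  val=57, count=7
  val=57, count=14
  val=50, count=14
  val=50, count=3

Final answer: 3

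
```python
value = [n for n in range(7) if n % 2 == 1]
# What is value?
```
Trace:
  n=0
  n=1
  n=2
  n=3
  n=4
  n=5
  n=6
  value=[1, 3, 5]

Final answer: [1, 3, 5]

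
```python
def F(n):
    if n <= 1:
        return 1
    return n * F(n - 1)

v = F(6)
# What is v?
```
Call trace:
F(n=6)
  F(n=5)
    F(n=4)
      F(n=3)
        F(n=2)
          F(n=1)
          -> return 1
        -> return 2
      -> return 6
    -> return 24
  -> return 120
-> return 720

Final answer: 720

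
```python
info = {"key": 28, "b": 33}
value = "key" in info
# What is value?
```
Trace:
  info={'key': 28, 'b': 33}
  info={'key': 28, 'b': 33}, value=True

Final answer: True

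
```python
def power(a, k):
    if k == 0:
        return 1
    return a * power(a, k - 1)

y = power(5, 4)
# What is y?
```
Call trace:
power(a=5, k=4)
  power(a=5, k=3)
    power(a=5, k=2)
      power(a=5, k=1)
        power(a=5, k=0)
        -> return 1
      -> return 5
    -> return 25
  -> return 125
-> return 625

Final answer: 625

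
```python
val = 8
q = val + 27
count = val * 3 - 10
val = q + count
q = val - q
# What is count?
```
Trace:
  val=8
  val=8, q=35
  val=8, q=35, count=14
  val=49, q=35, count=14
  val=49, q=14, count=14

Final answer: 14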